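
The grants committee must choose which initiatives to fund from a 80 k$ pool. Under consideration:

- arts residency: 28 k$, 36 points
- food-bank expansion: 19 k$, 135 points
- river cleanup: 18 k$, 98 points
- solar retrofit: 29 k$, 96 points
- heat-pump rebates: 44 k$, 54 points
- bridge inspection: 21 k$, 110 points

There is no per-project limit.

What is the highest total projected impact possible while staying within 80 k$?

540

By projected impact per k$: food-bank expansion 7.11, river cleanup 5.44, bridge inspection 5.24 lead.
The ratio ordering already packs tightly: 4×food-bank expansion, 76 k$, 540.
The spare 4 k$ is too small for any remaining project, and no exchange beats 540.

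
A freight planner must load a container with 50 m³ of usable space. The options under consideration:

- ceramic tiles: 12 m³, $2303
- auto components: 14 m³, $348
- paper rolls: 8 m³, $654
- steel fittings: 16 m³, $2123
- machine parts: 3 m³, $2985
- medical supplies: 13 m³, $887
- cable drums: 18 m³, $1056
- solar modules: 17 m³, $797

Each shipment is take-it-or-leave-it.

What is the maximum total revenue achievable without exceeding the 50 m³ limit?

8467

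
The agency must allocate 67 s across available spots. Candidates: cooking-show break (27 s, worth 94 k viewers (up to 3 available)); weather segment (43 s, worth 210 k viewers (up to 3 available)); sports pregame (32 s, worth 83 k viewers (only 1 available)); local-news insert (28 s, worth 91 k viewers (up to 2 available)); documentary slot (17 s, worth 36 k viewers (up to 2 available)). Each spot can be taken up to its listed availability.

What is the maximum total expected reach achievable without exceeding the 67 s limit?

246

The ratio ordering already packs tightly: weather segment + documentary slot, 60 s, 246.
The spare 7 s is too small for any remaining spot, and no exchange beats 246.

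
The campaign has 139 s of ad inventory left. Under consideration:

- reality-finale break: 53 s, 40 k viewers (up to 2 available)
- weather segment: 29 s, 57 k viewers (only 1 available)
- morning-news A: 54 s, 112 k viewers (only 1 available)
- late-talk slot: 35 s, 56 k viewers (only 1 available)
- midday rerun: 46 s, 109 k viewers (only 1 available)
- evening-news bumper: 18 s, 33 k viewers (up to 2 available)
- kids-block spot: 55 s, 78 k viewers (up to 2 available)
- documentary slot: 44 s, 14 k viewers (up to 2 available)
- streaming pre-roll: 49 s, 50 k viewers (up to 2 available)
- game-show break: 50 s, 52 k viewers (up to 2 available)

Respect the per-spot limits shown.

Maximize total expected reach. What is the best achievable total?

Filling by ratio: weather segment + morning-news A + midday rerun for 278, with 10 s left unused.
Replace weather segment with 2×evening-news bumper: the trade gains 9 net, giving 287 at 136 s.
The spare 3 s is too small for any remaining spot, and no exchange beats 287.

287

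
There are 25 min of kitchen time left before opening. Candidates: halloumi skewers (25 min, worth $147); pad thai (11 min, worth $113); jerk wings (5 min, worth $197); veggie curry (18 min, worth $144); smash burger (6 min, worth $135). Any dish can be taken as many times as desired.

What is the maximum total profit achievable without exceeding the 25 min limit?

985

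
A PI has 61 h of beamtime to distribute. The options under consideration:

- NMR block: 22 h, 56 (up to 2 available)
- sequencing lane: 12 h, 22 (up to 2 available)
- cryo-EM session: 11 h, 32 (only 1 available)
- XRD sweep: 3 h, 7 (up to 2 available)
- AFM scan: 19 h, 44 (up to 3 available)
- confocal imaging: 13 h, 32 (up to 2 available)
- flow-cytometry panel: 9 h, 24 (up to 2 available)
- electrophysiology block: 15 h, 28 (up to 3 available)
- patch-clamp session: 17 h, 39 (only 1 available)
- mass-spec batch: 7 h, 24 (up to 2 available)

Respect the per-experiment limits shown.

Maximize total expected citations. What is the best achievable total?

Density check — mass-spec batch 3.43, cryo-EM session 2.91, flow-cytometry panel 2.67 are the best per h.
A density-first pass picks cryo-EM session + XRD sweep + confocal imaging + 2×flow-cytometry panel + 2×mass-spec batch — 167 at 59 h.
The 12 h tied up in XRD sweep and flow-cytometry panel is better spent on confocal imaging — total rises to 168 (60 h).
No other feasible combination exceeds 168.

168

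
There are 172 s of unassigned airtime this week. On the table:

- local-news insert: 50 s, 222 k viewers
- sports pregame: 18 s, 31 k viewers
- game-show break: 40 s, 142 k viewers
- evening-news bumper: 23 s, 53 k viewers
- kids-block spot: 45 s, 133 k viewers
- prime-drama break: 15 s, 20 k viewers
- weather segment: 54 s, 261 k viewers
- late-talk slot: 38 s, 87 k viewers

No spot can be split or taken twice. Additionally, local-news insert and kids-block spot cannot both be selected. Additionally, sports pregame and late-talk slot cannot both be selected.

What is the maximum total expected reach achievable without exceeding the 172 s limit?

678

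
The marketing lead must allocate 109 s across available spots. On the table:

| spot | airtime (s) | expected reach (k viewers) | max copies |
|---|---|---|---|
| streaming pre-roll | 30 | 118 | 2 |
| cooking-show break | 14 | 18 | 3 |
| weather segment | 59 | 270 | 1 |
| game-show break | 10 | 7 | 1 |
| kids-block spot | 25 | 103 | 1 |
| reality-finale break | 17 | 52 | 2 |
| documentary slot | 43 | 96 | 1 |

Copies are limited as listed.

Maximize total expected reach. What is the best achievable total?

Taking the top-ratio spots first gives weather segment + kids-block spot + reality-finale break for 425 (101 s).
The 25 s tied up in kids-block spot is better spent on streaming pre-roll — total rises to 440 (106 s).
That's the maximum — no swap from here does better than 440.

440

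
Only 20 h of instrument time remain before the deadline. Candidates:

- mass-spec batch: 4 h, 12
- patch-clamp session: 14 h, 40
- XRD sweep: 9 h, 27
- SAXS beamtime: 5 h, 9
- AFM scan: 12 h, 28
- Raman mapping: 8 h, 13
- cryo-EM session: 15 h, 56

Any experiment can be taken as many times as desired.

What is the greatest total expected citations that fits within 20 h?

The ratio ordering already packs tightly: mass-spec batch + cryo-EM session, 19 h, 68.
Every other selection either busts 20 h or fails to beat 68.

68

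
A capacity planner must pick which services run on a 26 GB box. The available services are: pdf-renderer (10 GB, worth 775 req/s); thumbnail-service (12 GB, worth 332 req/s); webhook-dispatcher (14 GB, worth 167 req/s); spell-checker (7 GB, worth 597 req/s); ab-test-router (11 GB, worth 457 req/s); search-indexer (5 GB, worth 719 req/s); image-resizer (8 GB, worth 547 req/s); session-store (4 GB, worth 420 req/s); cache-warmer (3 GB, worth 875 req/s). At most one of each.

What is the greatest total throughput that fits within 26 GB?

By throughput per GB: cache-warmer 291.67, search-indexer 143.80, session-store 105.00 lead.
Greedy by ratio would take spell-checker + search-indexer + session-store + cache-warmer: 19 GB used, total 2611.
Dropping session-store frees 4 GB; slotting in pdf-renderer (10 GB) lifts the total to 2966 at 25 GB.
Runner-up pdf-renderer + search-indexer + image-resizer + cache-warmer tops out at 2916.

2966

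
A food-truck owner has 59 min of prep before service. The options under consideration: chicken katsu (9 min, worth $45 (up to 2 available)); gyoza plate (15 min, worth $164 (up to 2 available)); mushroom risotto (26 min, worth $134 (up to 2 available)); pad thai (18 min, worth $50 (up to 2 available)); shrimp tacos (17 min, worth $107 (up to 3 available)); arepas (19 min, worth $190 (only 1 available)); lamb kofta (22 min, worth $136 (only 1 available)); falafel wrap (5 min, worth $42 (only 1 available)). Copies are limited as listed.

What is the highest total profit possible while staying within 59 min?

563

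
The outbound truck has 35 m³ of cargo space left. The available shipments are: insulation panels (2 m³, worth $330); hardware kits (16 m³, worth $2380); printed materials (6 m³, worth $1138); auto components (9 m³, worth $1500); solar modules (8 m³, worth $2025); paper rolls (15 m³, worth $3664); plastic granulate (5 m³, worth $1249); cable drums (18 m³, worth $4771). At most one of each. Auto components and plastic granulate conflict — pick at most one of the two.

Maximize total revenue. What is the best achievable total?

8765

Ranking by ratio (revenue/m³): cable drums 265.06, solar modules 253.12, plastic granulate 249.80, paper rolls 244.27.
A density-first pass picks insulation panels + solar modules + plastic granulate + cable drums — 8375 at 33 m³.
The 13 m³ tied up in solar modules and plastic granulate is better spent on paper rolls — total rises to 8765 (35 m³).
No other feasible combination exceeds 8765.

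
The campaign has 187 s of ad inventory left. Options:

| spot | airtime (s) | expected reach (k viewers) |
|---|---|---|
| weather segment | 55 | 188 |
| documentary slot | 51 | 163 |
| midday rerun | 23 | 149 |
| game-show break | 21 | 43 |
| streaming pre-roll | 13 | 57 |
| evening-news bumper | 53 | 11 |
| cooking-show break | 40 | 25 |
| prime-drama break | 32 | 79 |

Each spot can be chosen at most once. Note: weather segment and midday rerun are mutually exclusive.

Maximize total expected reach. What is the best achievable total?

530

By expected reach per s: midday rerun 6.48, streaming pre-roll 4.38, weather segment 3.42, documentary slot 3.20 lead.
Taking weather segment + documentary slot + game-show break + streaming pre-roll + prime-drama break: 172 s used, 530 in expected reach.
Every other selection either busts 187 s or breaks a pairing rule or fails to beat 530.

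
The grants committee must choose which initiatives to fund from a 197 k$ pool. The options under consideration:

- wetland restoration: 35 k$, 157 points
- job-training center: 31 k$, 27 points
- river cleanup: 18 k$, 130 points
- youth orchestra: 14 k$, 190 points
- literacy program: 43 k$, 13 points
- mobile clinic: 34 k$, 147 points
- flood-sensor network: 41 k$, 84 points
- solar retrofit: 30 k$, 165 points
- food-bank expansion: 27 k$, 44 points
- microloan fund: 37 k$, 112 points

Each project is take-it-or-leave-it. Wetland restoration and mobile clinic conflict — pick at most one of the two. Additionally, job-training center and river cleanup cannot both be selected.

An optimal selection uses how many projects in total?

Optimal total is 838.
wetland restoration + river cleanup + youth orchestra + flood-sensor network + solar retrofit + microloan fund hits 838 at 175 k$.
All optima have 6 projects.

6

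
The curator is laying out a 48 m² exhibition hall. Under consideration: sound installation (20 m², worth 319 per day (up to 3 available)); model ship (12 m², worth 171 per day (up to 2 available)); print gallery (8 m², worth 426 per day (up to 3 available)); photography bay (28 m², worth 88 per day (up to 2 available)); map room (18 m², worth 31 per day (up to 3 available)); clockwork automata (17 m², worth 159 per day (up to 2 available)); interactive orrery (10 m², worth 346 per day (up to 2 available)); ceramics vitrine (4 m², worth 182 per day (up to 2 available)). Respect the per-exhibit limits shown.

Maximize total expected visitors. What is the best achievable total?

Density check — print gallery 53.25, ceramics vitrine 45.50, interactive orrery 34.60, sound installation 15.95 are the best per m².
Taking the top-ratio exhibits first gives 3×print gallery + interactive orrery + 2×ceramics vitrine for 1988 (42 m²).
Replace ceramics vitrine with interactive orrery: the trade gains 164 net, giving 2152 at 48 m².
Nothing else within 48 m² beats 2152.

2152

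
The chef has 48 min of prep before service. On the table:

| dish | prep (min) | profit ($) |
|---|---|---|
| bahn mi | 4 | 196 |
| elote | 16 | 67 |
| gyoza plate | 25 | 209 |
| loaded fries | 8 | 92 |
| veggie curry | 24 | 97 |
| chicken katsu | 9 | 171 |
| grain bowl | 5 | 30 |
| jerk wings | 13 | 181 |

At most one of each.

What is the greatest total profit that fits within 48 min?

670

Density check — bahn mi 49.00, chicken katsu 19.00, jerk wings 13.92, loaded fries 11.50 are the best per min.
Best packing: bahn mi + loaded fries + chicken katsu + grain bowl + jerk wings — 39 min, 670 total.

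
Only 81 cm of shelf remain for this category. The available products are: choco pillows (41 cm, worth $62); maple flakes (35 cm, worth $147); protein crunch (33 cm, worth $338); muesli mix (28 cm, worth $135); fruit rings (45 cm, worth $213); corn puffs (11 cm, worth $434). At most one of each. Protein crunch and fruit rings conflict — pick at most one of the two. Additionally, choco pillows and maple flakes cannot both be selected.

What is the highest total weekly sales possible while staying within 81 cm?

919

Taking the top-ratio products first gives protein crunch + muesli mix + corn puffs for 907 (72 cm).
Dropping muesli mix frees 28 cm; slotting in maple flakes (35 cm) lifts the total to 919 at 79 cm.
Every other selection either busts 81 cm or breaks a pairing rule or fails to beat 919.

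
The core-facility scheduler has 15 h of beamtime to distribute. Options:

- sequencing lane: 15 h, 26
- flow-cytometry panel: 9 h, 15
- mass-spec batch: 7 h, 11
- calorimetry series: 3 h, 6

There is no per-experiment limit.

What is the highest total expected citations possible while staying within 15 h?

30

Density check — calorimetry series 2.00, sequencing lane 1.73, flow-cytometry panel 1.67 are the best per h.
The ratio ordering already packs tightly: 5×calorimetry series, 15 h, 30.
Every other selection either busts 15 h or fails to beat 30.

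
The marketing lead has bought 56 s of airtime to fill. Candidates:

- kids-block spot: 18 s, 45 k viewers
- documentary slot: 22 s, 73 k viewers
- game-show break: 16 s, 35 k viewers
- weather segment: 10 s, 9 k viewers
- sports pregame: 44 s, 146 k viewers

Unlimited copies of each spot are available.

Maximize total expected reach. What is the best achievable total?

155

2×documentary slot + weather segment uses 54 of the 56 s and totals 155.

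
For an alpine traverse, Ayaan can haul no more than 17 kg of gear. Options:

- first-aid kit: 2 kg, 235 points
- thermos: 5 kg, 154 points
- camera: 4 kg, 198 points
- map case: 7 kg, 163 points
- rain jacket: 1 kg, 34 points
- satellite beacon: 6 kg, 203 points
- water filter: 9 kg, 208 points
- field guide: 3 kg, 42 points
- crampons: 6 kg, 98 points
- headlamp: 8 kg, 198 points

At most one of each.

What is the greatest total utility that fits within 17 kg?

A density-first pass picks first-aid kit + camera + rain jacket + satellite beacon + field guide — 712 at 16 kg.
Replace rain jacket and field guide with thermos: the trade gains 78 net, giving 790 at 17 kg.
Nothing else within 17 kg beats 790.

790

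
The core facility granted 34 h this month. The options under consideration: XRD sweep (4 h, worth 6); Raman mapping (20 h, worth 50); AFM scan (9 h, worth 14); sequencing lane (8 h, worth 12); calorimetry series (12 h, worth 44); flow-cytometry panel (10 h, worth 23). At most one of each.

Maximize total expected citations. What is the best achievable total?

94

Raman mapping + calorimetry series uses 32 of the 34 h and totals 94.
Runner-up XRD sweep + sequencing lane + calorimetry series + flow-cytometry panel tops out at 85.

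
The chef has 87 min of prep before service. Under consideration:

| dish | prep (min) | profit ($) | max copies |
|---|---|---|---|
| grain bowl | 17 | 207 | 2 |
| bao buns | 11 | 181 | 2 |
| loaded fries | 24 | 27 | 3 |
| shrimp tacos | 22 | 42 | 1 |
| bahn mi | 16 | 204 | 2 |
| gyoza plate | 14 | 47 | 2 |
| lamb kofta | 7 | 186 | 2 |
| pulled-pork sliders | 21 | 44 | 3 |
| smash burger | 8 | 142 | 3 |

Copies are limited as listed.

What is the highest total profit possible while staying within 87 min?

Taking the top-ratio dishes first gives 2×bao buns + bahn mi + 2×lamb kofta + 3×smash burger for 1364 (76 min).
Dropping bahn mi and smash burger frees 24 min; slotting in 2×grain bowl (34 min) lifts the total to 1432 at 86 min.
Every other selection either busts 87 min or exceeds an availability limit or fails to beat 1432.

1432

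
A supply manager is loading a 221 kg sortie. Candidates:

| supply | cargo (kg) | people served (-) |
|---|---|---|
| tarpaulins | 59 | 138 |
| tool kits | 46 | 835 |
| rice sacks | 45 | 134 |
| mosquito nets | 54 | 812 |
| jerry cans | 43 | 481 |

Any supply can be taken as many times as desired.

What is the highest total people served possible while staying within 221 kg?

4×tool kits uses 184 of the 221 kg and totals 3340.
Every other selection either busts 221 kg or fails to beat 3340.

3340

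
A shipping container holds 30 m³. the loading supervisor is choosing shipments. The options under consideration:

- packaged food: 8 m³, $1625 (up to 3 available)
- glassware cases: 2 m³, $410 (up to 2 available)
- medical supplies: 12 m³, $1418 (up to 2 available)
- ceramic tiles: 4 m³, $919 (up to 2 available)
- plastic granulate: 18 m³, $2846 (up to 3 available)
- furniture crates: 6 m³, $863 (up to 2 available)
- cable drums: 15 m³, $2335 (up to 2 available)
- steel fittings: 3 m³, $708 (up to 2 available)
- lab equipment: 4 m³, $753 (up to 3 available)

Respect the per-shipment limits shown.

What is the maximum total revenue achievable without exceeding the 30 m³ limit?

6504

Taking the top-ratio shipments first gives packaged food + 2×glassware cases + 2×ceramic tiles + 2×steel fittings + lab equipment for 6452 (30 m³).
Replace 2×glassware cases and lab equipment with packaged food: the trade gains 52 net, giving 6504 at 30 m³.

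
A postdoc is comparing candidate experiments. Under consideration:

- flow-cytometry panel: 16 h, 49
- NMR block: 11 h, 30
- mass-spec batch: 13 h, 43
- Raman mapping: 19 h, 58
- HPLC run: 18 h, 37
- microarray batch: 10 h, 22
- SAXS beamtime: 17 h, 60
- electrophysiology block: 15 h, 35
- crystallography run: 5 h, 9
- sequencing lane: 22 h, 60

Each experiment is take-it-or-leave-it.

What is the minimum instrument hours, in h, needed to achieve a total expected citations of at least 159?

49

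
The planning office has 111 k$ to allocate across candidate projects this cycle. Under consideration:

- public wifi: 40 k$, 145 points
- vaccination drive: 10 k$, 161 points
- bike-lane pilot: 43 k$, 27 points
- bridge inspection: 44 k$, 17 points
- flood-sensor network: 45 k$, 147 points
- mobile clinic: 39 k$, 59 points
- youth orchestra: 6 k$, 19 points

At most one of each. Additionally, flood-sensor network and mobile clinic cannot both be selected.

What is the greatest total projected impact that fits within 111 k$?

Taking public wifi + vaccination drive + flood-sensor network + youth orchestra: 101 k$ used, 472 in projected impact.
Every other selection either busts 111 k$ or breaks a pairing rule or fails to beat 472.

472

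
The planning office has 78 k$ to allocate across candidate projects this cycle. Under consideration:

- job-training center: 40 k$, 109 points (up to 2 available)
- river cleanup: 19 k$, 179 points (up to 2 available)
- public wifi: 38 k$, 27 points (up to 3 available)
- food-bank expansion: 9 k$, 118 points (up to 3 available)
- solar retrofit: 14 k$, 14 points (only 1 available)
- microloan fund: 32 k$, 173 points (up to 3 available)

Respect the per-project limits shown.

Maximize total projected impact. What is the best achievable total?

By projected impact per k$: food-bank expansion 13.11, river cleanup 9.42, microloan fund 5.41 lead.
2×river cleanup + 3×food-bank expansion uses 65 of the 78 k$ and totals 712.
That's the maximum — no swap from here does better than 712.

712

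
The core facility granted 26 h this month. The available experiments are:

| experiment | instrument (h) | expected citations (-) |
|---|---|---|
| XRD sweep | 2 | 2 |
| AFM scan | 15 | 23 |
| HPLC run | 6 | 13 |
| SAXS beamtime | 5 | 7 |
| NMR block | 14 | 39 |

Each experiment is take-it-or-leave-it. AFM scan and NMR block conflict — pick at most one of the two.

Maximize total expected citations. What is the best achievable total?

59

Taking HPLC run + SAXS beamtime + NMR block: 25 h used, 59 in expected citations.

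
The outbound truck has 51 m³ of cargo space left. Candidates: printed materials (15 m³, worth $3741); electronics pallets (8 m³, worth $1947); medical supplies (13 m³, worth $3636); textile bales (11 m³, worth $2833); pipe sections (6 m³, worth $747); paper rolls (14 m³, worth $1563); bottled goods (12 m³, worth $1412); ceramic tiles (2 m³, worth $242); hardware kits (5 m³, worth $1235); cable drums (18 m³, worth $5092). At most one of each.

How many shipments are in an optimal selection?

4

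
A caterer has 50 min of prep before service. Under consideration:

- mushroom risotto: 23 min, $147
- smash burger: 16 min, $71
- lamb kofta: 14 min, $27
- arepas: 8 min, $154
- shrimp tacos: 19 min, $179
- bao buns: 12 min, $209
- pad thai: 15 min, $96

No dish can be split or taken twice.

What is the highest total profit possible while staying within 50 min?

The ratio ordering already packs tightly: arepas + shrimp tacos + bao buns, 39 min, 542.
Every other selection either busts 50 min or fails to beat 542.

542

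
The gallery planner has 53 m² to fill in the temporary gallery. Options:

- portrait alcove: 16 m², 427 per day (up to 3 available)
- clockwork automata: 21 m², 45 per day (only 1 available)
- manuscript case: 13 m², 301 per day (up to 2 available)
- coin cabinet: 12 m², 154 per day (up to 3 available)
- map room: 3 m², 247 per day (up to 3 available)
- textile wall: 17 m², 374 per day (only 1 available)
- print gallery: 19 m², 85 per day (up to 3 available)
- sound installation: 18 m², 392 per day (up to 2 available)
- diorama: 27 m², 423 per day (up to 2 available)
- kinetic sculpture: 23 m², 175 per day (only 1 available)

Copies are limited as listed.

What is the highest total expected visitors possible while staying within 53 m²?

1770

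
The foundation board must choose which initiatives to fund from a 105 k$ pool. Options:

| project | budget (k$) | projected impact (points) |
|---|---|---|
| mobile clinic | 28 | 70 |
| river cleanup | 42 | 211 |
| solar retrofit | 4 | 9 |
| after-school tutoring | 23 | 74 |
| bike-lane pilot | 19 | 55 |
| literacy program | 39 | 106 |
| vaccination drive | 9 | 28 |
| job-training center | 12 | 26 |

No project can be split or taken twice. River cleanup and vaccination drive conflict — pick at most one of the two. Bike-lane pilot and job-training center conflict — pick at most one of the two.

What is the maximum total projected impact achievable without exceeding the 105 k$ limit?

391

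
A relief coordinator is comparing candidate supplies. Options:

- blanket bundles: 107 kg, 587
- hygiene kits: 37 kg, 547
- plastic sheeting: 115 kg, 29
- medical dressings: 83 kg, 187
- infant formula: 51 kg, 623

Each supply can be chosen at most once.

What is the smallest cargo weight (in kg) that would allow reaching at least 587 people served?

51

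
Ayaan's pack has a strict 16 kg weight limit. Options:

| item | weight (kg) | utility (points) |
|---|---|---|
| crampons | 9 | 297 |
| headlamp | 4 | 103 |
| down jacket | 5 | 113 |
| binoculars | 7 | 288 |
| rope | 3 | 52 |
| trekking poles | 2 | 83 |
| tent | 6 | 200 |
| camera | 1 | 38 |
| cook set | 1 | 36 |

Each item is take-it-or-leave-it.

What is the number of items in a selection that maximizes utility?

4

Best achievable utility is 609.
One optimal bundle: binoculars + trekking poles + tent + camera (16 kg).
All optima have 4 items.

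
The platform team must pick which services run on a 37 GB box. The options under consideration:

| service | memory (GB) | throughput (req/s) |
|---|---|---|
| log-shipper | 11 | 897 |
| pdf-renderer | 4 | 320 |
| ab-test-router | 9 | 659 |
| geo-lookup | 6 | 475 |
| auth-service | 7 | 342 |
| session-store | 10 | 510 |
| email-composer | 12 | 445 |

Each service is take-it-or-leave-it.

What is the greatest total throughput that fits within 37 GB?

2693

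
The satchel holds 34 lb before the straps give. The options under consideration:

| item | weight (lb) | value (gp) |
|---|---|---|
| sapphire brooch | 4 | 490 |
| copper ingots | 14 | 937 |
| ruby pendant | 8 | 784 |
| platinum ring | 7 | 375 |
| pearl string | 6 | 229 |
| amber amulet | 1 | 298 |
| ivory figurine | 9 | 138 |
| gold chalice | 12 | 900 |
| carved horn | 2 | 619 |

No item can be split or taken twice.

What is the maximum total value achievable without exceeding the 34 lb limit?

3466

Sapphire brooch + ruby pendant + platinum ring + amber amulet + gold chalice + carved horn uses 34 of the 34 lb and totals 3466.
Nothing else within 34 lb beats 3466.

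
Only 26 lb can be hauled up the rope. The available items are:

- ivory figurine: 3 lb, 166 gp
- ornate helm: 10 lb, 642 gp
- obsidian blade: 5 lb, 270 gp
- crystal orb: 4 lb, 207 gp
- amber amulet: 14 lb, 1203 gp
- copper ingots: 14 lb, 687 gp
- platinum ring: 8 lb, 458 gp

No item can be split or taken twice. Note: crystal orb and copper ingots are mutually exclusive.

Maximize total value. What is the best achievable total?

1868

Density check — amber amulet 85.93, ornate helm 64.20, platinum ring 57.25 are the best per lb.
Filling by ratio: ornate helm + amber amulet for 1845, with 2 lb left unused.
Replace ornate helm with crystal orb + platinum ring: the trade gains 23 net, giving 1868 at 26 lb.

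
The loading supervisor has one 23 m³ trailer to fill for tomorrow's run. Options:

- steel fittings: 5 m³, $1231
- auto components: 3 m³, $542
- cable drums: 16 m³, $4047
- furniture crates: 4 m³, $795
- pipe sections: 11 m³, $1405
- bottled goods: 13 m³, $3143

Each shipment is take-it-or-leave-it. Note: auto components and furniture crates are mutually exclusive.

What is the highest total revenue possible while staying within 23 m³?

5278

Density check — cable drums 252.94, steel fittings 246.20, bottled goods 241.77 are the best per m³.
Taking steel fittings + cable drums: 21 m³ used, 5278 in revenue.
Runner-up steel fittings + furniture crates + bottled goods tops out at 5169.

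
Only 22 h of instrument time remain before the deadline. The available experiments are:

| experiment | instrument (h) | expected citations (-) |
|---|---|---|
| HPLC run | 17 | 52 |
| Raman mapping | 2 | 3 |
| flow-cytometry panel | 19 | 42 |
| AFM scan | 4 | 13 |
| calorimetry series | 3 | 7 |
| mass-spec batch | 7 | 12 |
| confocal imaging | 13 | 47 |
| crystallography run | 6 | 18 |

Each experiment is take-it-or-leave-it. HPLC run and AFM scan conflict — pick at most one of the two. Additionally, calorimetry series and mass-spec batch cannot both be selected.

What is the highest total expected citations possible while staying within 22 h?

72

By expected citations per h: confocal imaging 3.62, AFM scan 3.25, HPLC run 3.06, crystallography run 3.00 lead.
Greedy by ratio would take Raman mapping + AFM scan + calorimetry series + confocal imaging: 22 h used, total 70.
Replace Raman mapping and AFM scan with crystallography run: the trade gains 2 net, giving 72 at 22 h.
Runner-up Raman mapping + AFM scan + calorimetry series + confocal imaging tops out at 70.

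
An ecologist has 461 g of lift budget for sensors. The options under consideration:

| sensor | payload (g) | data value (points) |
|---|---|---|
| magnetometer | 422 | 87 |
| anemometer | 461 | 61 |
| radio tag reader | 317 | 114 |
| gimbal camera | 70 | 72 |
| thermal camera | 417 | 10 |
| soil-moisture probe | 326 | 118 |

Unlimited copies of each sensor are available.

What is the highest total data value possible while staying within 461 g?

The ratio ordering already packs tightly: 6×gimbal camera, 420 g, 432.
Nothing else within 461 g beats 432.

432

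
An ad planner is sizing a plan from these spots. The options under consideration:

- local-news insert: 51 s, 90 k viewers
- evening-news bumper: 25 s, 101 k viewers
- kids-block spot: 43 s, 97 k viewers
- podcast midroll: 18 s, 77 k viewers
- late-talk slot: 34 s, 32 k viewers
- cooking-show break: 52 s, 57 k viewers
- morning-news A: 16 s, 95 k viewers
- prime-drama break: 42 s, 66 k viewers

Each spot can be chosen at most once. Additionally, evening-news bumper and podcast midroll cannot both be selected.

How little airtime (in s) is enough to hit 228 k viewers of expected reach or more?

75

Need the lightest bundle worth ≥ 228.
evening-news bumper + late-talk slot + morning-news A: 228 expected reach at 75 s.
Below 75 s the best achievable stays under 228.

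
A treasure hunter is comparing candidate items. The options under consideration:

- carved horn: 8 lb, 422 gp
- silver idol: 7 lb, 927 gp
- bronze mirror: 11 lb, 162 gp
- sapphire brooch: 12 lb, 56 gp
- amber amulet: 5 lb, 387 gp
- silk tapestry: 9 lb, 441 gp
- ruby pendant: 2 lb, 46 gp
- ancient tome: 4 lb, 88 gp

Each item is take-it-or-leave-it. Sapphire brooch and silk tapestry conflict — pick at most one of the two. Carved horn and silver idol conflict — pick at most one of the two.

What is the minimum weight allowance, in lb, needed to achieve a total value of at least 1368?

Need the lightest bundle worth ≥ 1368.
silver idol + silk tapestry: 1368 value at 16 lb.
No combination under 16 lb hits 1368.

16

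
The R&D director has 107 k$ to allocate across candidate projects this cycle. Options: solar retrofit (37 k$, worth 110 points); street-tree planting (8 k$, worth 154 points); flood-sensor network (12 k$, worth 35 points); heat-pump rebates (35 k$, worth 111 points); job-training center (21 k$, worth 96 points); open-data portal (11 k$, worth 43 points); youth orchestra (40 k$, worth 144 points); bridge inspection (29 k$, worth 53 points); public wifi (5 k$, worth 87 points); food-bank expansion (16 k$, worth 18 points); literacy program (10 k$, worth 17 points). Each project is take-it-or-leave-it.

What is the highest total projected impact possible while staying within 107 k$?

576

The ratio ordering already packs tightly: street-tree planting + flood-sensor network + job-training center + open-data portal + youth orchestra + public wifi + literacy program, 107 k$, 576.
No other feasible combination exceeds 576.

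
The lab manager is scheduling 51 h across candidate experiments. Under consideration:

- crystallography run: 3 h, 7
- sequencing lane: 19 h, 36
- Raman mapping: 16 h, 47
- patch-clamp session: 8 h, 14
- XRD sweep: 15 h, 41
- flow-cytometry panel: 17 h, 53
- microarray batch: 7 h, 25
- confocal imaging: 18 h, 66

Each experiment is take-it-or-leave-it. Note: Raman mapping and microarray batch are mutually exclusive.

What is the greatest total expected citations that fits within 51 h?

166

Taking the top-ratio experiments first gives crystallography run + flow-cytometry panel + microarray batch + confocal imaging for 151 (45 h).
Dropping crystallography run and microarray batch frees 10 h; slotting in Raman mapping (16 h) lifts the total to 166 at 51 h.
Nothing else feasible within 51 h beats 166.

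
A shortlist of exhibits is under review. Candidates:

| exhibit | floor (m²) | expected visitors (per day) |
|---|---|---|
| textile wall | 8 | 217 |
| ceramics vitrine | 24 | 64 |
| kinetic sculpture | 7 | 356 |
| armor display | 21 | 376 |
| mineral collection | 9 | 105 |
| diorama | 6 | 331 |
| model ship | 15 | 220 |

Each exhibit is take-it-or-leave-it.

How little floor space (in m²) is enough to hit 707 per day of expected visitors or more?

21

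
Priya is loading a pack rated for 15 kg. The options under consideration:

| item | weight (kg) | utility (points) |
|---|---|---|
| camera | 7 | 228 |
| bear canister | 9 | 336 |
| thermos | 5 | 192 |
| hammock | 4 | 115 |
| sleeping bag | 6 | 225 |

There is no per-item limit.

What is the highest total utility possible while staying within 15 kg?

576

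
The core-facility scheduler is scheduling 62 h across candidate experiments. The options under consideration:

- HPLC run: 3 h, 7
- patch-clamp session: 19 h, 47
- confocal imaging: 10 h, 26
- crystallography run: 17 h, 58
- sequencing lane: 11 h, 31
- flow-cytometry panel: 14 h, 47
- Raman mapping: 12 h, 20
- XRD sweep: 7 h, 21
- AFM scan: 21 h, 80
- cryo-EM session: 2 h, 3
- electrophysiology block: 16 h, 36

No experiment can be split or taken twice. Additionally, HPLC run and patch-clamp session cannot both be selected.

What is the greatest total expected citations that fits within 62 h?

213

The ratio ordering already packs tightly: HPLC run + crystallography run + flow-cytometry panel + XRD sweep + AFM scan, 62 h, 213.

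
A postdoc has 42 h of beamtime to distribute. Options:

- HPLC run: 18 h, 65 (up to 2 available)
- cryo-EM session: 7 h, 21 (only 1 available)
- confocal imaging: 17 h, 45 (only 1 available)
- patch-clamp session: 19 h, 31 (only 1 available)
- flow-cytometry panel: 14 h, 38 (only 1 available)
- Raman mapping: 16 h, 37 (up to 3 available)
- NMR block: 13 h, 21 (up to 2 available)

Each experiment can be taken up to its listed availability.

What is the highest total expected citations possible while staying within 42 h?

By expected citations per h: HPLC run 3.61, cryo-EM session 3.00, flow-cytometry panel 2.71, confocal imaging 2.65 lead.
The ratio heuristic lands on 2×HPLC run (130) but leaves 6 h idle.
The 18 h tied up in HPLC run is better spent on cryo-EM session + confocal imaging — total rises to 131 (42 h).
Nothing else within 42 h beats 131.

131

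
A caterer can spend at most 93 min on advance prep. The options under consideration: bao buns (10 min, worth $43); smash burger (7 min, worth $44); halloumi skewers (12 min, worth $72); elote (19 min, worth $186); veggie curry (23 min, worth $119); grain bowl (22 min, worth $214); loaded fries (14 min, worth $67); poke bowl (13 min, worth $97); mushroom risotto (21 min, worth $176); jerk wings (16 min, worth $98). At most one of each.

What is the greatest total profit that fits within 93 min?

By profit per min: elote 9.79, grain bowl 9.73, mushroom risotto 8.38, poke bowl 7.46 lead.
The ratio heuristic lands on bao buns + smash burger + elote + grain bowl + poke bowl + mushroom risotto (760) but leaves 1 min idle.
Dropping bao buns and smash burger frees 17 min; slotting in jerk wings (16 min) lifts the total to 771 at 91 min.

771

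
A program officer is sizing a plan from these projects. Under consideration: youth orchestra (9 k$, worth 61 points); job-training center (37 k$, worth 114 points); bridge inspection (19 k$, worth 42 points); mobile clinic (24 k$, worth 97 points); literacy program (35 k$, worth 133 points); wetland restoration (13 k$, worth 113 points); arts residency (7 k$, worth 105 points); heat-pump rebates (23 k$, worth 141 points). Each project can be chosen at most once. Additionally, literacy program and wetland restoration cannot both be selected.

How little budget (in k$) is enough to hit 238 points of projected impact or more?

Minimise k$ subject to total projected impact ≥ 238.
Taking youth orchestra + wetland restoration + arts residency gives 279 (≥ 238) for 29 k$.
Any bundle with less than 29 k$ falls short of 238.

29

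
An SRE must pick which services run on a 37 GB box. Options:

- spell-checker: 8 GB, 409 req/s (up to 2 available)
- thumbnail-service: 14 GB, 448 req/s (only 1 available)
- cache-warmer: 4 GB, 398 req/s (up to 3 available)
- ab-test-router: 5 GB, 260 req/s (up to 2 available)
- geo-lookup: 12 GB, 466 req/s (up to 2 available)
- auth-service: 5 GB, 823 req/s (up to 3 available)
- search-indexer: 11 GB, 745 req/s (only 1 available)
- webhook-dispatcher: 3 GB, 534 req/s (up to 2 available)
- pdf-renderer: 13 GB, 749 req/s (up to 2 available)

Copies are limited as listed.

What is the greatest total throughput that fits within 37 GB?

A density-first pass picks 3×cache-warmer + 3×auth-service + 2×webhook-dispatcher — 4731 at 33 GB.
Replace cache-warmer with spell-checker: the trade gains 11 net, giving 4742 at 37 GB.

4742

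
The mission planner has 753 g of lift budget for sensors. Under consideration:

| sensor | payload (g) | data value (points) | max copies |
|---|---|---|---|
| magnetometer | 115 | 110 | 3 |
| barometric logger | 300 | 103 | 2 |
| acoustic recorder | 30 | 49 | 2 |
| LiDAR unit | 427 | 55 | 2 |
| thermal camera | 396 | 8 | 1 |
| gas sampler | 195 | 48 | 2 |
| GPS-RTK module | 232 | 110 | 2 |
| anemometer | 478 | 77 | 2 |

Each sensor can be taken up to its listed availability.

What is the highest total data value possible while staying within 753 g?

Ranking by ratio (data value/g): acoustic recorder 1.63, magnetometer 0.96, GPS-RTK module 0.47.
Taking 3×magnetometer + 2×acoustic recorder + GPS-RTK module: 637 g used, 538 in data value.
That's the maximum — no swap from here does better than 538.

538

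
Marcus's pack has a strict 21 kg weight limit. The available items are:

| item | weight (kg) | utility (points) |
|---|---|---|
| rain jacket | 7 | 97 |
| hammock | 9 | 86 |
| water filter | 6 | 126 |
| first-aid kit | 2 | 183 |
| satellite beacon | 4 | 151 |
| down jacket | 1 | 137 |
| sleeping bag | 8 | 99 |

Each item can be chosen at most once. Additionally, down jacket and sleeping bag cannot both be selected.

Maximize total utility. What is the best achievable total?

694

By utility per kg: down jacket 137.00, first-aid kit 91.50, satellite beacon 37.75 lead.
Rain jacket + water filter + first-aid kit + satellite beacon + down jacket uses 20 of the 21 kg and totals 694.
No other feasible combination exceeds 694.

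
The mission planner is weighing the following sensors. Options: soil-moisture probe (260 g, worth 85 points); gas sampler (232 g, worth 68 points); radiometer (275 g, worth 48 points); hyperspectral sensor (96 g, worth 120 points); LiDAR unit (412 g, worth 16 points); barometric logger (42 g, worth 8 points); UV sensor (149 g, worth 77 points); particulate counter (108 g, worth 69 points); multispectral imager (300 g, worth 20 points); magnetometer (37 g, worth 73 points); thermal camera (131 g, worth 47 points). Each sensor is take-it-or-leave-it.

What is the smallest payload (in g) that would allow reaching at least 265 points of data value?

282

Look for the lowest-payload combination reaching 265.
hyperspectral sensor + UV sensor + magnetometer reaches 270 using 282 g.
Any bundle with less than 282 g falls short of 265.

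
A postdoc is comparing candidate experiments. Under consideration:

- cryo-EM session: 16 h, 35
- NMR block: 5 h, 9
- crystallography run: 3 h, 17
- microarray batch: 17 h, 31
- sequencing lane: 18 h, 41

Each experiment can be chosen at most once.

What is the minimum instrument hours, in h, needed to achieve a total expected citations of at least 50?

19

Minimise h subject to total expected citations ≥ 50.
cryo-EM session + crystallography run: 52 expected citations at 19 h.
Any bundle with less than 19 h falls short of 50.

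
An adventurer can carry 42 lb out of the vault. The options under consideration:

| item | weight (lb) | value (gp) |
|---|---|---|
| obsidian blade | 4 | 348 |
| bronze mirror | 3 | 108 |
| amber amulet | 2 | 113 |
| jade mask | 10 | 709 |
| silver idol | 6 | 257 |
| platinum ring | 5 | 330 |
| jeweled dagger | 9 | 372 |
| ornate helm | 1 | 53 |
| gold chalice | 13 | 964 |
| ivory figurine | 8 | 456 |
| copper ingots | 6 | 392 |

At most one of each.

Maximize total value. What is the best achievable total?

2922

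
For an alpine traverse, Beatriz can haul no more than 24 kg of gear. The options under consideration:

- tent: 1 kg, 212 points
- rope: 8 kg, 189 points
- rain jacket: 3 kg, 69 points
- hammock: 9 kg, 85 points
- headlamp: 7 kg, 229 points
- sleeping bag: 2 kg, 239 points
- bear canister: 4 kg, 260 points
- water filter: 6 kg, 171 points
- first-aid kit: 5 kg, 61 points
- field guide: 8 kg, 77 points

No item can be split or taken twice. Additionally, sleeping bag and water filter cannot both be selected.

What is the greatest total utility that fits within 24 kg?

Best packing: tent + rope + headlamp + sleeping bag + bear canister — 22 kg, 1129 total.
Next best is tent + rain jacket + headlamp + sleeping bag + bear canister + first-aid kit at 1070 (22 kg) — short by 59.

1129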